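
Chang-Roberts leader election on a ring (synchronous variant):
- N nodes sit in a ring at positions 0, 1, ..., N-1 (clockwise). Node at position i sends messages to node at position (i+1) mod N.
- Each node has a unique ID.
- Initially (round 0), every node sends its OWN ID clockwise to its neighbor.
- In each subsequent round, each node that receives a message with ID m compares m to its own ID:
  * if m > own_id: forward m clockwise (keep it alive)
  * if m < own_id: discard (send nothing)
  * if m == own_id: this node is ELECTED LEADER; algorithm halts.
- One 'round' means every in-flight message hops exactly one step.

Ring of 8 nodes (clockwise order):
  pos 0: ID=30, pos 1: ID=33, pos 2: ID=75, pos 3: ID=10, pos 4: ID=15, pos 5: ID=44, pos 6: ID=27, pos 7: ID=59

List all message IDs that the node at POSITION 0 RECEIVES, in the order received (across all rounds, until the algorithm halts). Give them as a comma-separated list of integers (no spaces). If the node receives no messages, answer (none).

Answer: 59,75

Derivation:
Round 1: pos1(id33) recv 30: drop; pos2(id75) recv 33: drop; pos3(id10) recv 75: fwd; pos4(id15) recv 10: drop; pos5(id44) recv 15: drop; pos6(id27) recv 44: fwd; pos7(id59) recv 27: drop; pos0(id30) recv 59: fwd
Round 2: pos4(id15) recv 75: fwd; pos7(id59) recv 44: drop; pos1(id33) recv 59: fwd
Round 3: pos5(id44) recv 75: fwd; pos2(id75) recv 59: drop
Round 4: pos6(id27) recv 75: fwd
Round 5: pos7(id59) recv 75: fwd
Round 6: pos0(id30) recv 75: fwd
Round 7: pos1(id33) recv 75: fwd
Round 8: pos2(id75) recv 75: ELECTED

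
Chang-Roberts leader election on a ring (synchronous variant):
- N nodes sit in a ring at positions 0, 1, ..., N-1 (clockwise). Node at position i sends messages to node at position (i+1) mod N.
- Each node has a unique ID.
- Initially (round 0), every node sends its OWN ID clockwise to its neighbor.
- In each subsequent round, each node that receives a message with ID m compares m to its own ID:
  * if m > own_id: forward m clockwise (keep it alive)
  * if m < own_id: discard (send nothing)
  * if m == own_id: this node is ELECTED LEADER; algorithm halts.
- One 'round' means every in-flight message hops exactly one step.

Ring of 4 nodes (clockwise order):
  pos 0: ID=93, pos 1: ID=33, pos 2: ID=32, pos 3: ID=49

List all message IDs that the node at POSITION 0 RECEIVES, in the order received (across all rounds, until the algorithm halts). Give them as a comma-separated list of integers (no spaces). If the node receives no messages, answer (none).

Round 1: pos1(id33) recv 93: fwd; pos2(id32) recv 33: fwd; pos3(id49) recv 32: drop; pos0(id93) recv 49: drop
Round 2: pos2(id32) recv 93: fwd; pos3(id49) recv 33: drop
Round 3: pos3(id49) recv 93: fwd
Round 4: pos0(id93) recv 93: ELECTED

Answer: 49,93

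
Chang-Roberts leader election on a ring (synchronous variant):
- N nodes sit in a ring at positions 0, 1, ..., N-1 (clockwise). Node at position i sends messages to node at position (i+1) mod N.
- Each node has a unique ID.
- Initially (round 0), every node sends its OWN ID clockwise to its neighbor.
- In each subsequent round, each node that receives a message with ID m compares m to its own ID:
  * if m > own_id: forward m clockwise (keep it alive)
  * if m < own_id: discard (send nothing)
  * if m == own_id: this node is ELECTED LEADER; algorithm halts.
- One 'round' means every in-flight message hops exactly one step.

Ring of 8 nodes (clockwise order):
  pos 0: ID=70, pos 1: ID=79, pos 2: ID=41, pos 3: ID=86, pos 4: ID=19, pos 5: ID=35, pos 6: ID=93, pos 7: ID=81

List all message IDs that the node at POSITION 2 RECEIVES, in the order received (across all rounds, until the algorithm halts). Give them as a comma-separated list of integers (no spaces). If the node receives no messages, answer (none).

Answer: 79,81,93

Derivation:
Round 1: pos1(id79) recv 70: drop; pos2(id41) recv 79: fwd; pos3(id86) recv 41: drop; pos4(id19) recv 86: fwd; pos5(id35) recv 19: drop; pos6(id93) recv 35: drop; pos7(id81) recv 93: fwd; pos0(id70) recv 81: fwd
Round 2: pos3(id86) recv 79: drop; pos5(id35) recv 86: fwd; pos0(id70) recv 93: fwd; pos1(id79) recv 81: fwd
Round 3: pos6(id93) recv 86: drop; pos1(id79) recv 93: fwd; pos2(id41) recv 81: fwd
Round 4: pos2(id41) recv 93: fwd; pos3(id86) recv 81: drop
Round 5: pos3(id86) recv 93: fwd
Round 6: pos4(id19) recv 93: fwd
Round 7: pos5(id35) recv 93: fwd
Round 8: pos6(id93) recv 93: ELECTED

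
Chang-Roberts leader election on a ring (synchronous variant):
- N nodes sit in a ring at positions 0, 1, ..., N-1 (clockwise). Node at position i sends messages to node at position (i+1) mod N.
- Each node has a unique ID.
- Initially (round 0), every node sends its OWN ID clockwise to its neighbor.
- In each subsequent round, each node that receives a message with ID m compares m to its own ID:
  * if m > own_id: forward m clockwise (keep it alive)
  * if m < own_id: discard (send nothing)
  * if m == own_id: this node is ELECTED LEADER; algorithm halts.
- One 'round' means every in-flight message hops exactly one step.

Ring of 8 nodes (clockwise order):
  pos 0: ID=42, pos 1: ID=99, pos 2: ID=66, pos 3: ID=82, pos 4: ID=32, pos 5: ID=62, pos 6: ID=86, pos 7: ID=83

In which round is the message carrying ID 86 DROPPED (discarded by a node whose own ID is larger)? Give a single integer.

Answer: 3

Derivation:
Round 1: pos1(id99) recv 42: drop; pos2(id66) recv 99: fwd; pos3(id82) recv 66: drop; pos4(id32) recv 82: fwd; pos5(id62) recv 32: drop; pos6(id86) recv 62: drop; pos7(id83) recv 86: fwd; pos0(id42) recv 83: fwd
Round 2: pos3(id82) recv 99: fwd; pos5(id62) recv 82: fwd; pos0(id42) recv 86: fwd; pos1(id99) recv 83: drop
Round 3: pos4(id32) recv 99: fwd; pos6(id86) recv 82: drop; pos1(id99) recv 86: drop
Round 4: pos5(id62) recv 99: fwd
Round 5: pos6(id86) recv 99: fwd
Round 6: pos7(id83) recv 99: fwd
Round 7: pos0(id42) recv 99: fwd
Round 8: pos1(id99) recv 99: ELECTED
Message ID 86 originates at pos 6; dropped at pos 1 in round 3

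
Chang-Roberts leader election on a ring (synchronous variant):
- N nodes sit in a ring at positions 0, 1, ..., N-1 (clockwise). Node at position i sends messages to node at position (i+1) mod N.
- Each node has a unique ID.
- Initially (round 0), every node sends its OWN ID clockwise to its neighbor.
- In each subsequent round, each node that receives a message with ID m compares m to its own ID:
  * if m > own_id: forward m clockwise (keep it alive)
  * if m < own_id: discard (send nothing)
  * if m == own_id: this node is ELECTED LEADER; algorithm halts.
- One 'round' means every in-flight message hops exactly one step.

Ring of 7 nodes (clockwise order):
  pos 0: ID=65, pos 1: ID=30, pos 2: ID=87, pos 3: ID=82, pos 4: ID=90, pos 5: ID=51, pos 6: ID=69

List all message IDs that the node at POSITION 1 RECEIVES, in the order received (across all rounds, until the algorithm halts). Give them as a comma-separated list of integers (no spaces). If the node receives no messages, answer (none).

Round 1: pos1(id30) recv 65: fwd; pos2(id87) recv 30: drop; pos3(id82) recv 87: fwd; pos4(id90) recv 82: drop; pos5(id51) recv 90: fwd; pos6(id69) recv 51: drop; pos0(id65) recv 69: fwd
Round 2: pos2(id87) recv 65: drop; pos4(id90) recv 87: drop; pos6(id69) recv 90: fwd; pos1(id30) recv 69: fwd
Round 3: pos0(id65) recv 90: fwd; pos2(id87) recv 69: drop
Round 4: pos1(id30) recv 90: fwd
Round 5: pos2(id87) recv 90: fwd
Round 6: pos3(id82) recv 90: fwd
Round 7: pos4(id90) recv 90: ELECTED

Answer: 65,69,90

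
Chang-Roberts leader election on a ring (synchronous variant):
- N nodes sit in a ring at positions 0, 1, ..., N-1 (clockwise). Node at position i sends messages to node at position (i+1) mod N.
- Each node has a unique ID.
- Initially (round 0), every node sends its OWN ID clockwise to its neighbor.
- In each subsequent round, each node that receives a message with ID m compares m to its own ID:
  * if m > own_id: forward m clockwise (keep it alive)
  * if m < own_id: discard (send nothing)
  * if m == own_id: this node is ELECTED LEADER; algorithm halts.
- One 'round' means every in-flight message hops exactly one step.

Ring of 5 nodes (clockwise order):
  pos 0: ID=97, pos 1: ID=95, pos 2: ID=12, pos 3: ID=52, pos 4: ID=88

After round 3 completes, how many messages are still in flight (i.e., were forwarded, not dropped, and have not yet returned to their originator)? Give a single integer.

Answer: 2

Derivation:
Round 1: pos1(id95) recv 97: fwd; pos2(id12) recv 95: fwd; pos3(id52) recv 12: drop; pos4(id88) recv 52: drop; pos0(id97) recv 88: drop
Round 2: pos2(id12) recv 97: fwd; pos3(id52) recv 95: fwd
Round 3: pos3(id52) recv 97: fwd; pos4(id88) recv 95: fwd
After round 3: 2 messages still in flight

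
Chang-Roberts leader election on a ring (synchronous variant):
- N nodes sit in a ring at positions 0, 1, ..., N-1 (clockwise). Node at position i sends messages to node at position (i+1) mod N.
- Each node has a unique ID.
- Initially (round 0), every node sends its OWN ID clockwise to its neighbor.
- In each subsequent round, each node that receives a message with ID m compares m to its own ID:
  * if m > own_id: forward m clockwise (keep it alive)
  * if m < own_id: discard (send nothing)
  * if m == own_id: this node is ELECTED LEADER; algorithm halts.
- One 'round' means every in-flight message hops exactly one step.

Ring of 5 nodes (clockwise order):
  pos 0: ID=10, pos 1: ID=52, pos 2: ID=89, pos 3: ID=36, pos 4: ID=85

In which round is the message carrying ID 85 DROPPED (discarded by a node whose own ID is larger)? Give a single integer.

Round 1: pos1(id52) recv 10: drop; pos2(id89) recv 52: drop; pos3(id36) recv 89: fwd; pos4(id85) recv 36: drop; pos0(id10) recv 85: fwd
Round 2: pos4(id85) recv 89: fwd; pos1(id52) recv 85: fwd
Round 3: pos0(id10) recv 89: fwd; pos2(id89) recv 85: drop
Round 4: pos1(id52) recv 89: fwd
Round 5: pos2(id89) recv 89: ELECTED
Message ID 85 originates at pos 4; dropped at pos 2 in round 3

Answer: 3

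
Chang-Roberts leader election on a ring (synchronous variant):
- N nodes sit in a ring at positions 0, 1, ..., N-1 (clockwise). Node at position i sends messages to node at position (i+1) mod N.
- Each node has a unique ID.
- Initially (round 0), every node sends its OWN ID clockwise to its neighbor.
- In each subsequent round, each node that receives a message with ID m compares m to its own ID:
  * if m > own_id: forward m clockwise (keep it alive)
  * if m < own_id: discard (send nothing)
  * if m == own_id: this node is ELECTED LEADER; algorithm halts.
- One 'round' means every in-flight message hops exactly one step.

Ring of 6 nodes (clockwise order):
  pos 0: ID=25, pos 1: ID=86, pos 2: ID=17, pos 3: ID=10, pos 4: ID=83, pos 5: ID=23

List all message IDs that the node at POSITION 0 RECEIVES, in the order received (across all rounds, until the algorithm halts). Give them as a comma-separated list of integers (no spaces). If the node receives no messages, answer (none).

Round 1: pos1(id86) recv 25: drop; pos2(id17) recv 86: fwd; pos3(id10) recv 17: fwd; pos4(id83) recv 10: drop; pos5(id23) recv 83: fwd; pos0(id25) recv 23: drop
Round 2: pos3(id10) recv 86: fwd; pos4(id83) recv 17: drop; pos0(id25) recv 83: fwd
Round 3: pos4(id83) recv 86: fwd; pos1(id86) recv 83: drop
Round 4: pos5(id23) recv 86: fwd
Round 5: pos0(id25) recv 86: fwd
Round 6: pos1(id86) recv 86: ELECTED

Answer: 23,83,86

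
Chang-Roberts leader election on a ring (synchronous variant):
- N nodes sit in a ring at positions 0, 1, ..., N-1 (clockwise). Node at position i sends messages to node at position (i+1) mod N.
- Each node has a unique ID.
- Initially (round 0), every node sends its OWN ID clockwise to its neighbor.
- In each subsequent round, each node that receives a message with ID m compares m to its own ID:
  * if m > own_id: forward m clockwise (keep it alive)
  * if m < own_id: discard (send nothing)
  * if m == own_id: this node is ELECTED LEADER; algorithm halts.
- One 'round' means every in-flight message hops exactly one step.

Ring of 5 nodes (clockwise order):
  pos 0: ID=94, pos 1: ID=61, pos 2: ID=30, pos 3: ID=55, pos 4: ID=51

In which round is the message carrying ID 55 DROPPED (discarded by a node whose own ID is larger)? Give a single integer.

Round 1: pos1(id61) recv 94: fwd; pos2(id30) recv 61: fwd; pos3(id55) recv 30: drop; pos4(id51) recv 55: fwd; pos0(id94) recv 51: drop
Round 2: pos2(id30) recv 94: fwd; pos3(id55) recv 61: fwd; pos0(id94) recv 55: drop
Round 3: pos3(id55) recv 94: fwd; pos4(id51) recv 61: fwd
Round 4: pos4(id51) recv 94: fwd; pos0(id94) recv 61: drop
Round 5: pos0(id94) recv 94: ELECTED
Message ID 55 originates at pos 3; dropped at pos 0 in round 2

Answer: 2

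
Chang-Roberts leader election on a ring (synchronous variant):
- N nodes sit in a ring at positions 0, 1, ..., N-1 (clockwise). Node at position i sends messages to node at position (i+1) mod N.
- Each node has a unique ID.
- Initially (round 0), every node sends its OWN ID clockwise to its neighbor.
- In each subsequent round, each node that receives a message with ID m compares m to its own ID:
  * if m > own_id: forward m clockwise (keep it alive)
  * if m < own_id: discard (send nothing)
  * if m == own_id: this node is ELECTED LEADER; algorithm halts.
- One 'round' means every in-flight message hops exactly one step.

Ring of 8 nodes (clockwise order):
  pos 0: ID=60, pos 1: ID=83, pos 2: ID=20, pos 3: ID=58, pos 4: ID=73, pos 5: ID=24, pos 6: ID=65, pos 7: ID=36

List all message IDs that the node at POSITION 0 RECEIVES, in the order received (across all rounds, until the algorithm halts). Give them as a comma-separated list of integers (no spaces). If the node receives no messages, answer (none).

Round 1: pos1(id83) recv 60: drop; pos2(id20) recv 83: fwd; pos3(id58) recv 20: drop; pos4(id73) recv 58: drop; pos5(id24) recv 73: fwd; pos6(id65) recv 24: drop; pos7(id36) recv 65: fwd; pos0(id60) recv 36: drop
Round 2: pos3(id58) recv 83: fwd; pos6(id65) recv 73: fwd; pos0(id60) recv 65: fwd
Round 3: pos4(id73) recv 83: fwd; pos7(id36) recv 73: fwd; pos1(id83) recv 65: drop
Round 4: pos5(id24) recv 83: fwd; pos0(id60) recv 73: fwd
Round 5: pos6(id65) recv 83: fwd; pos1(id83) recv 73: drop
Round 6: pos7(id36) recv 83: fwd
Round 7: pos0(id60) recv 83: fwd
Round 8: pos1(id83) recv 83: ELECTED

Answer: 36,65,73,83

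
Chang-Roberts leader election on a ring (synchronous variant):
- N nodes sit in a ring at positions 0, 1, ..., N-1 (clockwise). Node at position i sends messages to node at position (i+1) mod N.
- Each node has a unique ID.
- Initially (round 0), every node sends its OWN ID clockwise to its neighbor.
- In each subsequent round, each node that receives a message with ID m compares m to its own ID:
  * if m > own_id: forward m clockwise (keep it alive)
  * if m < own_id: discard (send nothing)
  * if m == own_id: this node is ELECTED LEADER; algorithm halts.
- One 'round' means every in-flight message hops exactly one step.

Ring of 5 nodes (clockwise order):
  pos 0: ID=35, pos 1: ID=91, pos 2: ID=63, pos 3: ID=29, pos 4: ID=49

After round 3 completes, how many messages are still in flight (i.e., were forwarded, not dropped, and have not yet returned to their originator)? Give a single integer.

Round 1: pos1(id91) recv 35: drop; pos2(id63) recv 91: fwd; pos3(id29) recv 63: fwd; pos4(id49) recv 29: drop; pos0(id35) recv 49: fwd
Round 2: pos3(id29) recv 91: fwd; pos4(id49) recv 63: fwd; pos1(id91) recv 49: drop
Round 3: pos4(id49) recv 91: fwd; pos0(id35) recv 63: fwd
After round 3: 2 messages still in flight

Answer: 2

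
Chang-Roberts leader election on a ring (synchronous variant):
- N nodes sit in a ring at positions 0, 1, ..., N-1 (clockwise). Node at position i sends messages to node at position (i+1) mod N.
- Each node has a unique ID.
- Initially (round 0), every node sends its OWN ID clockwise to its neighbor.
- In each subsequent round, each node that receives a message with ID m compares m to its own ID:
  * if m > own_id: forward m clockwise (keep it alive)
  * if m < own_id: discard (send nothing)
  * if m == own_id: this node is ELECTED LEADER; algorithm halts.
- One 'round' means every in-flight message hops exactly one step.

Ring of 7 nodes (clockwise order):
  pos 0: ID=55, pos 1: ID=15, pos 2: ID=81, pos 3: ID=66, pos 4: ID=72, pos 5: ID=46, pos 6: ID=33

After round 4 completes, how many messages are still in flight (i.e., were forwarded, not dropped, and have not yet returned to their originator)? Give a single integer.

Round 1: pos1(id15) recv 55: fwd; pos2(id81) recv 15: drop; pos3(id66) recv 81: fwd; pos4(id72) recv 66: drop; pos5(id46) recv 72: fwd; pos6(id33) recv 46: fwd; pos0(id55) recv 33: drop
Round 2: pos2(id81) recv 55: drop; pos4(id72) recv 81: fwd; pos6(id33) recv 72: fwd; pos0(id55) recv 46: drop
Round 3: pos5(id46) recv 81: fwd; pos0(id55) recv 72: fwd
Round 4: pos6(id33) recv 81: fwd; pos1(id15) recv 72: fwd
After round 4: 2 messages still in flight

Answer: 2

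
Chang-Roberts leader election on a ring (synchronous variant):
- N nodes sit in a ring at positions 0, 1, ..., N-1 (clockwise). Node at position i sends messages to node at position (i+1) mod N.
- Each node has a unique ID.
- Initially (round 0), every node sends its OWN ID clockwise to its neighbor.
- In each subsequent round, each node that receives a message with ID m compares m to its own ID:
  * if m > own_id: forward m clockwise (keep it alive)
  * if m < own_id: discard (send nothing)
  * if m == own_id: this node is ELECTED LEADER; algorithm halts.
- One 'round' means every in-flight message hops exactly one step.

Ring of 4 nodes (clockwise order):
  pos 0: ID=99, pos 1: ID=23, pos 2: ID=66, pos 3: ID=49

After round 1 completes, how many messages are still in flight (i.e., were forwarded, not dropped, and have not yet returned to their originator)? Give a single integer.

Answer: 2

Derivation:
Round 1: pos1(id23) recv 99: fwd; pos2(id66) recv 23: drop; pos3(id49) recv 66: fwd; pos0(id99) recv 49: drop
After round 1: 2 messages still in flight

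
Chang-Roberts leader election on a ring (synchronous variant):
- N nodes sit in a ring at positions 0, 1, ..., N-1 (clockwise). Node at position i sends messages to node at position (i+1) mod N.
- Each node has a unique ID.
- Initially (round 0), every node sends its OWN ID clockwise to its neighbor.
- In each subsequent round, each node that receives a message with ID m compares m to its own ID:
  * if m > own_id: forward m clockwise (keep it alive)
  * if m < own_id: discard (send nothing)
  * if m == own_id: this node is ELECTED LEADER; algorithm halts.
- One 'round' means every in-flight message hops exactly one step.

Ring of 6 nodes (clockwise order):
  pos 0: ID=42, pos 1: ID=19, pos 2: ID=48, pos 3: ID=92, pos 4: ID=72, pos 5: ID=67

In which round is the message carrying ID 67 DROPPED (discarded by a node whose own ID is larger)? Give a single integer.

Round 1: pos1(id19) recv 42: fwd; pos2(id48) recv 19: drop; pos3(id92) recv 48: drop; pos4(id72) recv 92: fwd; pos5(id67) recv 72: fwd; pos0(id42) recv 67: fwd
Round 2: pos2(id48) recv 42: drop; pos5(id67) recv 92: fwd; pos0(id42) recv 72: fwd; pos1(id19) recv 67: fwd
Round 3: pos0(id42) recv 92: fwd; pos1(id19) recv 72: fwd; pos2(id48) recv 67: fwd
Round 4: pos1(id19) recv 92: fwd; pos2(id48) recv 72: fwd; pos3(id92) recv 67: drop
Round 5: pos2(id48) recv 92: fwd; pos3(id92) recv 72: drop
Round 6: pos3(id92) recv 92: ELECTED
Message ID 67 originates at pos 5; dropped at pos 3 in round 4

Answer: 4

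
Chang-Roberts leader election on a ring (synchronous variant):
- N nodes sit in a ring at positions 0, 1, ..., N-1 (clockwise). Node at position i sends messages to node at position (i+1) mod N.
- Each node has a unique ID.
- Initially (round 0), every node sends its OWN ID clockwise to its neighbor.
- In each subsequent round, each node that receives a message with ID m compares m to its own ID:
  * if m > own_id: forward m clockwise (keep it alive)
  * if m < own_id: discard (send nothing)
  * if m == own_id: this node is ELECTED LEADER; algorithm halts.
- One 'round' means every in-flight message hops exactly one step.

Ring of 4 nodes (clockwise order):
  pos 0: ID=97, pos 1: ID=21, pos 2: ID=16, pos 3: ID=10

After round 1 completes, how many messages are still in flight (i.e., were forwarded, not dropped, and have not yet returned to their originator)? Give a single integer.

Answer: 3

Derivation:
Round 1: pos1(id21) recv 97: fwd; pos2(id16) recv 21: fwd; pos3(id10) recv 16: fwd; pos0(id97) recv 10: drop
After round 1: 3 messages still in flight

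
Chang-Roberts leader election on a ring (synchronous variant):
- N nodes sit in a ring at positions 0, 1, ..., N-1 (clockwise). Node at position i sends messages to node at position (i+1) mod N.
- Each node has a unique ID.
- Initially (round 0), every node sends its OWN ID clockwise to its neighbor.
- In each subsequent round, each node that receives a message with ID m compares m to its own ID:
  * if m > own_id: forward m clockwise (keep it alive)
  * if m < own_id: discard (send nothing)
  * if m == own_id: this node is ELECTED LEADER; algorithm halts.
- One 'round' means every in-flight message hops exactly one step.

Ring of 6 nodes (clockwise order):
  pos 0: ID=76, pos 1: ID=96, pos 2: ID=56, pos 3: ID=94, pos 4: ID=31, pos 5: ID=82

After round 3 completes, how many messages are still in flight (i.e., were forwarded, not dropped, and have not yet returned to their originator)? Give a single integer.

Round 1: pos1(id96) recv 76: drop; pos2(id56) recv 96: fwd; pos3(id94) recv 56: drop; pos4(id31) recv 94: fwd; pos5(id82) recv 31: drop; pos0(id76) recv 82: fwd
Round 2: pos3(id94) recv 96: fwd; pos5(id82) recv 94: fwd; pos1(id96) recv 82: drop
Round 3: pos4(id31) recv 96: fwd; pos0(id76) recv 94: fwd
After round 3: 2 messages still in flight

Answer: 2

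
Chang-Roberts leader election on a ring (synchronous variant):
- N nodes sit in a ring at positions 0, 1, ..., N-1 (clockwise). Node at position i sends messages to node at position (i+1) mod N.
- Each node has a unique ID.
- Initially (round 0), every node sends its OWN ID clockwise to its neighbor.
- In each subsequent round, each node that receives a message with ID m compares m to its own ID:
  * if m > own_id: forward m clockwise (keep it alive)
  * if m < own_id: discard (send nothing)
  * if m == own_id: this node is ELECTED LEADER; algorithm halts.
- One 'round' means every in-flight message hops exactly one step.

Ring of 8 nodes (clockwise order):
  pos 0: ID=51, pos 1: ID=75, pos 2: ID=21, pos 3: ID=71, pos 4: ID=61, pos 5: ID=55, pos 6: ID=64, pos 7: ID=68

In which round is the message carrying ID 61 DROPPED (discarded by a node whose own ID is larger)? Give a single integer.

Answer: 2

Derivation:
Round 1: pos1(id75) recv 51: drop; pos2(id21) recv 75: fwd; pos3(id71) recv 21: drop; pos4(id61) recv 71: fwd; pos5(id55) recv 61: fwd; pos6(id64) recv 55: drop; pos7(id68) recv 64: drop; pos0(id51) recv 68: fwd
Round 2: pos3(id71) recv 75: fwd; pos5(id55) recv 71: fwd; pos6(id64) recv 61: drop; pos1(id75) recv 68: drop
Round 3: pos4(id61) recv 75: fwd; pos6(id64) recv 71: fwd
Round 4: pos5(id55) recv 75: fwd; pos7(id68) recv 71: fwd
Round 5: pos6(id64) recv 75: fwd; pos0(id51) recv 71: fwd
Round 6: pos7(id68) recv 75: fwd; pos1(id75) recv 71: drop
Round 7: pos0(id51) recv 75: fwd
Round 8: pos1(id75) recv 75: ELECTED
Message ID 61 originates at pos 4; dropped at pos 6 in round 2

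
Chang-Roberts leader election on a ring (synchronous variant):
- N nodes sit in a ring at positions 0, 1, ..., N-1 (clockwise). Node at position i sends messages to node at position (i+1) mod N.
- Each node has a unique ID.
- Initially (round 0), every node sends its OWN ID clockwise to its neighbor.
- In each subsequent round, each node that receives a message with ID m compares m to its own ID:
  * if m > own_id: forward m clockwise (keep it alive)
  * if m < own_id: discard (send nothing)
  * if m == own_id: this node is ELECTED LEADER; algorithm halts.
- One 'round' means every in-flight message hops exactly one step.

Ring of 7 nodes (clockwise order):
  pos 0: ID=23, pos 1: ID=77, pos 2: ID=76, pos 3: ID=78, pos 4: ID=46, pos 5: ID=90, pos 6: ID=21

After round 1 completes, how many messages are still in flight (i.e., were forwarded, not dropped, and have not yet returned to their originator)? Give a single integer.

Round 1: pos1(id77) recv 23: drop; pos2(id76) recv 77: fwd; pos3(id78) recv 76: drop; pos4(id46) recv 78: fwd; pos5(id90) recv 46: drop; pos6(id21) recv 90: fwd; pos0(id23) recv 21: drop
After round 1: 3 messages still in flight

Answer: 3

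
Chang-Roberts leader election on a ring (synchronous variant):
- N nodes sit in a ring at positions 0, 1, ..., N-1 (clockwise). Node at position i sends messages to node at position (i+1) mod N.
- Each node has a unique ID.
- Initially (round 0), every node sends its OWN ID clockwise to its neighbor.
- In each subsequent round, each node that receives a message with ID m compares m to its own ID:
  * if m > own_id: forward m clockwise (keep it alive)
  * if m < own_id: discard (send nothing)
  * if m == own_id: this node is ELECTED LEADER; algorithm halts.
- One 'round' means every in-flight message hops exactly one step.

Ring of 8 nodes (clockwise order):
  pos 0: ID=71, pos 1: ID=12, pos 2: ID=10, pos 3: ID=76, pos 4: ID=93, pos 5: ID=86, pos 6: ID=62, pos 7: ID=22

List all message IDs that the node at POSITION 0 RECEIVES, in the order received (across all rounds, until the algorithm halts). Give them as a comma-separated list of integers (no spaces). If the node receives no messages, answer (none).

Answer: 22,62,86,93

Derivation:
Round 1: pos1(id12) recv 71: fwd; pos2(id10) recv 12: fwd; pos3(id76) recv 10: drop; pos4(id93) recv 76: drop; pos5(id86) recv 93: fwd; pos6(id62) recv 86: fwd; pos7(id22) recv 62: fwd; pos0(id71) recv 22: drop
Round 2: pos2(id10) recv 71: fwd; pos3(id76) recv 12: drop; pos6(id62) recv 93: fwd; pos7(id22) recv 86: fwd; pos0(id71) recv 62: drop
Round 3: pos3(id76) recv 71: drop; pos7(id22) recv 93: fwd; pos0(id71) recv 86: fwd
Round 4: pos0(id71) recv 93: fwd; pos1(id12) recv 86: fwd
Round 5: pos1(id12) recv 93: fwd; pos2(id10) recv 86: fwd
Round 6: pos2(id10) recv 93: fwd; pos3(id76) recv 86: fwd
Round 7: pos3(id76) recv 93: fwd; pos4(id93) recv 86: drop
Round 8: pos4(id93) recv 93: ELECTED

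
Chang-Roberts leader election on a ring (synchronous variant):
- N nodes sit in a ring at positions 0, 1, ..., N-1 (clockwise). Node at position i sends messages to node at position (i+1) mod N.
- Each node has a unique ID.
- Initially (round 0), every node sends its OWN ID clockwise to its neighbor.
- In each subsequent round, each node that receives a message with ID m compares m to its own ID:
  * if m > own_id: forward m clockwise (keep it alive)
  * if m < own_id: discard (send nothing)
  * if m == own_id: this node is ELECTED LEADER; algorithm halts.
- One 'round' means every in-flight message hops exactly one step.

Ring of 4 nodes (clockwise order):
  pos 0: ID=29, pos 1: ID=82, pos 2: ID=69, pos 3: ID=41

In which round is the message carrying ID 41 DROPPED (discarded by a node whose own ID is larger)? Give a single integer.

Round 1: pos1(id82) recv 29: drop; pos2(id69) recv 82: fwd; pos3(id41) recv 69: fwd; pos0(id29) recv 41: fwd
Round 2: pos3(id41) recv 82: fwd; pos0(id29) recv 69: fwd; pos1(id82) recv 41: drop
Round 3: pos0(id29) recv 82: fwd; pos1(id82) recv 69: drop
Round 4: pos1(id82) recv 82: ELECTED
Message ID 41 originates at pos 3; dropped at pos 1 in round 2

Answer: 2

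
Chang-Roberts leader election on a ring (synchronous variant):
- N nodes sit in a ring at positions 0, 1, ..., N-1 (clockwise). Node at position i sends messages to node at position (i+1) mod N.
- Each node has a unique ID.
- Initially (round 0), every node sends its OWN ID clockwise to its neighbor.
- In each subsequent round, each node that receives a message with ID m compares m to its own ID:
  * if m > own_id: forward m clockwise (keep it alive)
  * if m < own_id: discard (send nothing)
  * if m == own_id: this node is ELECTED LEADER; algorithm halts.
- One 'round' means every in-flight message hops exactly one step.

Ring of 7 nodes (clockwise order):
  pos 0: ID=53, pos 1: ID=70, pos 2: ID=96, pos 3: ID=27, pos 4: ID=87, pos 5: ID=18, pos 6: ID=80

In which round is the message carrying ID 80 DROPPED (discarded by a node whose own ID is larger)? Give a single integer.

Answer: 3

Derivation:
Round 1: pos1(id70) recv 53: drop; pos2(id96) recv 70: drop; pos3(id27) recv 96: fwd; pos4(id87) recv 27: drop; pos5(id18) recv 87: fwd; pos6(id80) recv 18: drop; pos0(id53) recv 80: fwd
Round 2: pos4(id87) recv 96: fwd; pos6(id80) recv 87: fwd; pos1(id70) recv 80: fwd
Round 3: pos5(id18) recv 96: fwd; pos0(id53) recv 87: fwd; pos2(id96) recv 80: drop
Round 4: pos6(id80) recv 96: fwd; pos1(id70) recv 87: fwd
Round 5: pos0(id53) recv 96: fwd; pos2(id96) recv 87: drop
Round 6: pos1(id70) recv 96: fwd
Round 7: pos2(id96) recv 96: ELECTED
Message ID 80 originates at pos 6; dropped at pos 2 in round 3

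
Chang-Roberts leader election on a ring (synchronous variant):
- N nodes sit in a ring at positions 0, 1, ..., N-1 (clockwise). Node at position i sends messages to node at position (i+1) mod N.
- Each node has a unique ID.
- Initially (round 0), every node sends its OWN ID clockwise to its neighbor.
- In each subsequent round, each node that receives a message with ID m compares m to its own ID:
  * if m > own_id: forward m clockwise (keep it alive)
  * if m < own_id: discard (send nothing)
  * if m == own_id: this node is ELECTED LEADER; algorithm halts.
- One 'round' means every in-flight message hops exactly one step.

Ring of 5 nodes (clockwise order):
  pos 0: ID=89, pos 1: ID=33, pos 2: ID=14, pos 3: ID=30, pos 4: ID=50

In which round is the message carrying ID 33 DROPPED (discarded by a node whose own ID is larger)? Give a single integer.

Round 1: pos1(id33) recv 89: fwd; pos2(id14) recv 33: fwd; pos3(id30) recv 14: drop; pos4(id50) recv 30: drop; pos0(id89) recv 50: drop
Round 2: pos2(id14) recv 89: fwd; pos3(id30) recv 33: fwd
Round 3: pos3(id30) recv 89: fwd; pos4(id50) recv 33: drop
Round 4: pos4(id50) recv 89: fwd
Round 5: pos0(id89) recv 89: ELECTED
Message ID 33 originates at pos 1; dropped at pos 4 in round 3

Answer: 3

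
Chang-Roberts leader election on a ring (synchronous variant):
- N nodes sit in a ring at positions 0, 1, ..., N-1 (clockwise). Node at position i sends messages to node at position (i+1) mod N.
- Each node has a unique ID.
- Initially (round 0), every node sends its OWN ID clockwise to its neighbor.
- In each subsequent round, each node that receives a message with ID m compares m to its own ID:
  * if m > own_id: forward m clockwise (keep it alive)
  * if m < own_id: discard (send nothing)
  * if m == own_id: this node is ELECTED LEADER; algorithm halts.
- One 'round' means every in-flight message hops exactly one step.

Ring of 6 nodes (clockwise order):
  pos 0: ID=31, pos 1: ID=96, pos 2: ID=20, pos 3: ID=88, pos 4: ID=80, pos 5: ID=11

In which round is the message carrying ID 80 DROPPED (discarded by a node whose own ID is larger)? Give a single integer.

Answer: 3

Derivation:
Round 1: pos1(id96) recv 31: drop; pos2(id20) recv 96: fwd; pos3(id88) recv 20: drop; pos4(id80) recv 88: fwd; pos5(id11) recv 80: fwd; pos0(id31) recv 11: drop
Round 2: pos3(id88) recv 96: fwd; pos5(id11) recv 88: fwd; pos0(id31) recv 80: fwd
Round 3: pos4(id80) recv 96: fwd; pos0(id31) recv 88: fwd; pos1(id96) recv 80: drop
Round 4: pos5(id11) recv 96: fwd; pos1(id96) recv 88: drop
Round 5: pos0(id31) recv 96: fwd
Round 6: pos1(id96) recv 96: ELECTED
Message ID 80 originates at pos 4; dropped at pos 1 in round 3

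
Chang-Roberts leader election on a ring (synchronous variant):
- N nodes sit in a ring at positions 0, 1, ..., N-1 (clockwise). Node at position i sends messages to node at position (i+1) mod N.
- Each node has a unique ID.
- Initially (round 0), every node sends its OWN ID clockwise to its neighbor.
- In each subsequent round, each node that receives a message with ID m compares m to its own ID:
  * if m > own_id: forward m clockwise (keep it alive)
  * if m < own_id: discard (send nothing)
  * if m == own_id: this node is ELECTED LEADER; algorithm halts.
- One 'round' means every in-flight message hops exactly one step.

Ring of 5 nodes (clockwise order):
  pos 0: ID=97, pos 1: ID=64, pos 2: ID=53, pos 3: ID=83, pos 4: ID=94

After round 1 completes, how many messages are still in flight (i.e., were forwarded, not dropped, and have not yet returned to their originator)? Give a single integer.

Answer: 2

Derivation:
Round 1: pos1(id64) recv 97: fwd; pos2(id53) recv 64: fwd; pos3(id83) recv 53: drop; pos4(id94) recv 83: drop; pos0(id97) recv 94: drop
After round 1: 2 messages still in flight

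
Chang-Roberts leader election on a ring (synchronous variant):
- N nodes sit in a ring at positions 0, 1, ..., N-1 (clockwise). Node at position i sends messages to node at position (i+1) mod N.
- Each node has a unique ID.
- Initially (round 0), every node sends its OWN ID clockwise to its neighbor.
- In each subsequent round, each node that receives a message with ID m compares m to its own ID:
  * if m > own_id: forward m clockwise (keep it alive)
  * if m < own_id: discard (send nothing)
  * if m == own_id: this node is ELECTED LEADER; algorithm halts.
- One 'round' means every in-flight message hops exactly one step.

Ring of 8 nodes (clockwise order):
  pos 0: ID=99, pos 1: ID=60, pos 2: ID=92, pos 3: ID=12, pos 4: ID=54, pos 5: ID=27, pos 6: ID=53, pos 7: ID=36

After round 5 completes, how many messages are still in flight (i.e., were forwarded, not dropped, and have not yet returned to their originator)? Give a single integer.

Answer: 2

Derivation:
Round 1: pos1(id60) recv 99: fwd; pos2(id92) recv 60: drop; pos3(id12) recv 92: fwd; pos4(id54) recv 12: drop; pos5(id27) recv 54: fwd; pos6(id53) recv 27: drop; pos7(id36) recv 53: fwd; pos0(id99) recv 36: drop
Round 2: pos2(id92) recv 99: fwd; pos4(id54) recv 92: fwd; pos6(id53) recv 54: fwd; pos0(id99) recv 53: drop
Round 3: pos3(id12) recv 99: fwd; pos5(id27) recv 92: fwd; pos7(id36) recv 54: fwd
Round 4: pos4(id54) recv 99: fwd; pos6(id53) recv 92: fwd; pos0(id99) recv 54: drop
Round 5: pos5(id27) recv 99: fwd; pos7(id36) recv 92: fwd
After round 5: 2 messages still in flight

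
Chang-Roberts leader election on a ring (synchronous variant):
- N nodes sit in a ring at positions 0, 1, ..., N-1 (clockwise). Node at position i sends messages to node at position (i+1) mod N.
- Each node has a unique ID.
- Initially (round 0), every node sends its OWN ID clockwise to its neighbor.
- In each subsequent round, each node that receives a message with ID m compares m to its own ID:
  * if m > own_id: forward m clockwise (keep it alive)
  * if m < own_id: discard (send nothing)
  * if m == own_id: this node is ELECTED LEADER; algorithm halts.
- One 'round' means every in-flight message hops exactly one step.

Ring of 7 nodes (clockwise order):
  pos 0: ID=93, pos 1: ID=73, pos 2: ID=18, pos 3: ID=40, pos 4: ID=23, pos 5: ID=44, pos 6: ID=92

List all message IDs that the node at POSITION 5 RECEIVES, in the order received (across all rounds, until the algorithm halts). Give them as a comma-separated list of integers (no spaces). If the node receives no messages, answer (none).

Round 1: pos1(id73) recv 93: fwd; pos2(id18) recv 73: fwd; pos3(id40) recv 18: drop; pos4(id23) recv 40: fwd; pos5(id44) recv 23: drop; pos6(id92) recv 44: drop; pos0(id93) recv 92: drop
Round 2: pos2(id18) recv 93: fwd; pos3(id40) recv 73: fwd; pos5(id44) recv 40: drop
Round 3: pos3(id40) recv 93: fwd; pos4(id23) recv 73: fwd
Round 4: pos4(id23) recv 93: fwd; pos5(id44) recv 73: fwd
Round 5: pos5(id44) recv 93: fwd; pos6(id92) recv 73: drop
Round 6: pos6(id92) recv 93: fwd
Round 7: pos0(id93) recv 93: ELECTED

Answer: 23,40,73,93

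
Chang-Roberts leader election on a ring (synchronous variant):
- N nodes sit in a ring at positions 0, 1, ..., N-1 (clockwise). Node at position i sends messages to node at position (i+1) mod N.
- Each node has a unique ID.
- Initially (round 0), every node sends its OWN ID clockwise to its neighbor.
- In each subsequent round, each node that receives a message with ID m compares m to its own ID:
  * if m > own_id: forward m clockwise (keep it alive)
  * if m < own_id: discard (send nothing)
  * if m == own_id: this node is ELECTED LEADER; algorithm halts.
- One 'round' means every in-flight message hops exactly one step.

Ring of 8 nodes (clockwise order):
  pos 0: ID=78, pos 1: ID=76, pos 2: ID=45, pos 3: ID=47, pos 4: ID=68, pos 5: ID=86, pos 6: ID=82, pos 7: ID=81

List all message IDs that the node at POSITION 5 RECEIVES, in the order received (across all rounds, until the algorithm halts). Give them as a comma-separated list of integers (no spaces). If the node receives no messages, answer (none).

Round 1: pos1(id76) recv 78: fwd; pos2(id45) recv 76: fwd; pos3(id47) recv 45: drop; pos4(id68) recv 47: drop; pos5(id86) recv 68: drop; pos6(id82) recv 86: fwd; pos7(id81) recv 82: fwd; pos0(id78) recv 81: fwd
Round 2: pos2(id45) recv 78: fwd; pos3(id47) recv 76: fwd; pos7(id81) recv 86: fwd; pos0(id78) recv 82: fwd; pos1(id76) recv 81: fwd
Round 3: pos3(id47) recv 78: fwd; pos4(id68) recv 76: fwd; pos0(id78) recv 86: fwd; pos1(id76) recv 82: fwd; pos2(id45) recv 81: fwd
Round 4: pos4(id68) recv 78: fwd; pos5(id86) recv 76: drop; pos1(id76) recv 86: fwd; pos2(id45) recv 82: fwd; pos3(id47) recv 81: fwd
Round 5: pos5(id86) recv 78: drop; pos2(id45) recv 86: fwd; pos3(id47) recv 82: fwd; pos4(id68) recv 81: fwd
Round 6: pos3(id47) recv 86: fwd; pos4(id68) recv 82: fwd; pos5(id86) recv 81: drop
Round 7: pos4(id68) recv 86: fwd; pos5(id86) recv 82: drop
Round 8: pos5(id86) recv 86: ELECTED

Answer: 68,76,78,81,82,86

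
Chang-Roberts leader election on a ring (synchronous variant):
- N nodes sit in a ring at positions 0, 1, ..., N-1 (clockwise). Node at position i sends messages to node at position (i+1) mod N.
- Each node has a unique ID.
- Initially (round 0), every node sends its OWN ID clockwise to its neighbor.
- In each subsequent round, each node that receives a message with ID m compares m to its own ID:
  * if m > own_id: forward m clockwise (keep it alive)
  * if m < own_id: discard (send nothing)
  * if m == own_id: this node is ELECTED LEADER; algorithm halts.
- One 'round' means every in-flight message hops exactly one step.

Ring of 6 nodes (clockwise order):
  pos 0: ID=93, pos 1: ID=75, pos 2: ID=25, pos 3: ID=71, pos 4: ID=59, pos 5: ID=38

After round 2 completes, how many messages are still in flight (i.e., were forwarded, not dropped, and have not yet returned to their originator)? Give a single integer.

Round 1: pos1(id75) recv 93: fwd; pos2(id25) recv 75: fwd; pos3(id71) recv 25: drop; pos4(id59) recv 71: fwd; pos5(id38) recv 59: fwd; pos0(id93) recv 38: drop
Round 2: pos2(id25) recv 93: fwd; pos3(id71) recv 75: fwd; pos5(id38) recv 71: fwd; pos0(id93) recv 59: drop
After round 2: 3 messages still in flight

Answer: 3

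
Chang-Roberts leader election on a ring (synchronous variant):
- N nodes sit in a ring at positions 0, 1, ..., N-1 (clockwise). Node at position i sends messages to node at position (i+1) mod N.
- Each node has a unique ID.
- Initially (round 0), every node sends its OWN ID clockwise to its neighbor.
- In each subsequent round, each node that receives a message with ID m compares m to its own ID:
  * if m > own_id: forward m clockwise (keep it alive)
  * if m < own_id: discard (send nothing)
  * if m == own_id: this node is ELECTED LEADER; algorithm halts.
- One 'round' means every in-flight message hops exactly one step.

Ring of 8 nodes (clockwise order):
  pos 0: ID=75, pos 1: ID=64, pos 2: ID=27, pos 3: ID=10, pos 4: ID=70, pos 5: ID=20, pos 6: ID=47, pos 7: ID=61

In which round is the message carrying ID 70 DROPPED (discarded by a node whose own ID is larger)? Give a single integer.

Answer: 4

Derivation:
Round 1: pos1(id64) recv 75: fwd; pos2(id27) recv 64: fwd; pos3(id10) recv 27: fwd; pos4(id70) recv 10: drop; pos5(id20) recv 70: fwd; pos6(id47) recv 20: drop; pos7(id61) recv 47: drop; pos0(id75) recv 61: drop
Round 2: pos2(id27) recv 75: fwd; pos3(id10) recv 64: fwd; pos4(id70) recv 27: drop; pos6(id47) recv 70: fwd
Round 3: pos3(id10) recv 75: fwd; pos4(id70) recv 64: drop; pos7(id61) recv 70: fwd
Round 4: pos4(id70) recv 75: fwd; pos0(id75) recv 70: drop
Round 5: pos5(id20) recv 75: fwd
Round 6: pos6(id47) recv 75: fwd
Round 7: pos7(id61) recv 75: fwd
Round 8: pos0(id75) recv 75: ELECTED
Message ID 70 originates at pos 4; dropped at pos 0 in round 4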